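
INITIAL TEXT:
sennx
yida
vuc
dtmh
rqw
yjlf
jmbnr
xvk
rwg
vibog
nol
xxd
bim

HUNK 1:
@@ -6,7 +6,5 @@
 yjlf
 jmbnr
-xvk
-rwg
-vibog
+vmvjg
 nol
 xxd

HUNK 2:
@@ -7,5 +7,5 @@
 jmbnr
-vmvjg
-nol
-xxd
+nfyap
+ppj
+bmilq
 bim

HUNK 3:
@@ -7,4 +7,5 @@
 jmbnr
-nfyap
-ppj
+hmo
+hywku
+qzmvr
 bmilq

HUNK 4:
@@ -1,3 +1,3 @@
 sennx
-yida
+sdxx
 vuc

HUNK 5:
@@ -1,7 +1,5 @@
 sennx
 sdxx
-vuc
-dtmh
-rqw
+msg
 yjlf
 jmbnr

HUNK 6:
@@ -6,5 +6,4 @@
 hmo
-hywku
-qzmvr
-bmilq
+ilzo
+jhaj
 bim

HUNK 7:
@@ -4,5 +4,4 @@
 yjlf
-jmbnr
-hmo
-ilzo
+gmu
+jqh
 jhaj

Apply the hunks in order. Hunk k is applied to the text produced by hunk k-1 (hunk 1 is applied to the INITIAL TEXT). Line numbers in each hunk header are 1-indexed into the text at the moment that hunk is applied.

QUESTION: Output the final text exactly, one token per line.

Answer: sennx
sdxx
msg
yjlf
gmu
jqh
jhaj
bim

Derivation:
Hunk 1: at line 6 remove [xvk,rwg,vibog] add [vmvjg] -> 11 lines: sennx yida vuc dtmh rqw yjlf jmbnr vmvjg nol xxd bim
Hunk 2: at line 7 remove [vmvjg,nol,xxd] add [nfyap,ppj,bmilq] -> 11 lines: sennx yida vuc dtmh rqw yjlf jmbnr nfyap ppj bmilq bim
Hunk 3: at line 7 remove [nfyap,ppj] add [hmo,hywku,qzmvr] -> 12 lines: sennx yida vuc dtmh rqw yjlf jmbnr hmo hywku qzmvr bmilq bim
Hunk 4: at line 1 remove [yida] add [sdxx] -> 12 lines: sennx sdxx vuc dtmh rqw yjlf jmbnr hmo hywku qzmvr bmilq bim
Hunk 5: at line 1 remove [vuc,dtmh,rqw] add [msg] -> 10 lines: sennx sdxx msg yjlf jmbnr hmo hywku qzmvr bmilq bim
Hunk 6: at line 6 remove [hywku,qzmvr,bmilq] add [ilzo,jhaj] -> 9 lines: sennx sdxx msg yjlf jmbnr hmo ilzo jhaj bim
Hunk 7: at line 4 remove [jmbnr,hmo,ilzo] add [gmu,jqh] -> 8 lines: sennx sdxx msg yjlf gmu jqh jhaj bim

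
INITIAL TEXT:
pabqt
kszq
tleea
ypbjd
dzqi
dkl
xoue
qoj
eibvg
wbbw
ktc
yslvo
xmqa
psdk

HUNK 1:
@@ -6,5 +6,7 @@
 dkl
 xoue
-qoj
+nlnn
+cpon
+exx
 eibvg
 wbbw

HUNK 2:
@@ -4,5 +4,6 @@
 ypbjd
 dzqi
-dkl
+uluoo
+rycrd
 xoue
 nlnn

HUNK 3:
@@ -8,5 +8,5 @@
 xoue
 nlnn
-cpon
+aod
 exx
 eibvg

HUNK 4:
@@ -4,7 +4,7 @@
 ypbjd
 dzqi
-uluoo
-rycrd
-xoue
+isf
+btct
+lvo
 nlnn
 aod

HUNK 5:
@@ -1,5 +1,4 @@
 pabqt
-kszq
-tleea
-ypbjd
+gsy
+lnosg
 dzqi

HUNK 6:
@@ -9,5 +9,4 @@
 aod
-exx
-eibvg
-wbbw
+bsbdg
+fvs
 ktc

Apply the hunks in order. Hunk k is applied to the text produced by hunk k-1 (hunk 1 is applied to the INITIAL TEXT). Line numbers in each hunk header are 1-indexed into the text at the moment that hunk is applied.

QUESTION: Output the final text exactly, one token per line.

Hunk 1: at line 6 remove [qoj] add [nlnn,cpon,exx] -> 16 lines: pabqt kszq tleea ypbjd dzqi dkl xoue nlnn cpon exx eibvg wbbw ktc yslvo xmqa psdk
Hunk 2: at line 4 remove [dkl] add [uluoo,rycrd] -> 17 lines: pabqt kszq tleea ypbjd dzqi uluoo rycrd xoue nlnn cpon exx eibvg wbbw ktc yslvo xmqa psdk
Hunk 3: at line 8 remove [cpon] add [aod] -> 17 lines: pabqt kszq tleea ypbjd dzqi uluoo rycrd xoue nlnn aod exx eibvg wbbw ktc yslvo xmqa psdk
Hunk 4: at line 4 remove [uluoo,rycrd,xoue] add [isf,btct,lvo] -> 17 lines: pabqt kszq tleea ypbjd dzqi isf btct lvo nlnn aod exx eibvg wbbw ktc yslvo xmqa psdk
Hunk 5: at line 1 remove [kszq,tleea,ypbjd] add [gsy,lnosg] -> 16 lines: pabqt gsy lnosg dzqi isf btct lvo nlnn aod exx eibvg wbbw ktc yslvo xmqa psdk
Hunk 6: at line 9 remove [exx,eibvg,wbbw] add [bsbdg,fvs] -> 15 lines: pabqt gsy lnosg dzqi isf btct lvo nlnn aod bsbdg fvs ktc yslvo xmqa psdk

Answer: pabqt
gsy
lnosg
dzqi
isf
btct
lvo
nlnn
aod
bsbdg
fvs
ktc
yslvo
xmqa
psdk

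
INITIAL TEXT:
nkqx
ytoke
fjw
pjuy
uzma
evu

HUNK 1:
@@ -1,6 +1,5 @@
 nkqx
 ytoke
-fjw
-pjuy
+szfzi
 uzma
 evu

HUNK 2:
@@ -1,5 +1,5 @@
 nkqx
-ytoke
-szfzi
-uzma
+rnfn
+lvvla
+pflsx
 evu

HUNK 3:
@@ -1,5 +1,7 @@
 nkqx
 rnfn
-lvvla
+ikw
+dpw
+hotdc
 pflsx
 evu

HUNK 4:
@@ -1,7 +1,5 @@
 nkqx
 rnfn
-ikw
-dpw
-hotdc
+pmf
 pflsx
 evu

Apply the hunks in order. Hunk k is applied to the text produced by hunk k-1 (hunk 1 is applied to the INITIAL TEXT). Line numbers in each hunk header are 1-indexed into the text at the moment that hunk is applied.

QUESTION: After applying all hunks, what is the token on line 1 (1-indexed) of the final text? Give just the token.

Hunk 1: at line 1 remove [fjw,pjuy] add [szfzi] -> 5 lines: nkqx ytoke szfzi uzma evu
Hunk 2: at line 1 remove [ytoke,szfzi,uzma] add [rnfn,lvvla,pflsx] -> 5 lines: nkqx rnfn lvvla pflsx evu
Hunk 3: at line 1 remove [lvvla] add [ikw,dpw,hotdc] -> 7 lines: nkqx rnfn ikw dpw hotdc pflsx evu
Hunk 4: at line 1 remove [ikw,dpw,hotdc] add [pmf] -> 5 lines: nkqx rnfn pmf pflsx evu
Final line 1: nkqx

Answer: nkqx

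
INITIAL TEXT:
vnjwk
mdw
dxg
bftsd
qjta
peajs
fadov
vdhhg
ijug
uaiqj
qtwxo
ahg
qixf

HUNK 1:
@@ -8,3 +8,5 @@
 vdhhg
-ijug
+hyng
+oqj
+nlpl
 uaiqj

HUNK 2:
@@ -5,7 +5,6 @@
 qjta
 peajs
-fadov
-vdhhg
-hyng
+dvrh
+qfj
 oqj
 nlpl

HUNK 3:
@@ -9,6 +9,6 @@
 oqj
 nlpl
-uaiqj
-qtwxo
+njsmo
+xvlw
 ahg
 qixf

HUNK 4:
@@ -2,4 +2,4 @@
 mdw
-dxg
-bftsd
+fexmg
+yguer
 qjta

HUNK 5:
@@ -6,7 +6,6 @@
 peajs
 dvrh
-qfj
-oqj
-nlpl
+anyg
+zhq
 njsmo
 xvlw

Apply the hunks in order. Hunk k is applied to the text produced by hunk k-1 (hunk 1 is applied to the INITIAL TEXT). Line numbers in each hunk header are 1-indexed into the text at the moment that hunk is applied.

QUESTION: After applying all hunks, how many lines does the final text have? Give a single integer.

Hunk 1: at line 8 remove [ijug] add [hyng,oqj,nlpl] -> 15 lines: vnjwk mdw dxg bftsd qjta peajs fadov vdhhg hyng oqj nlpl uaiqj qtwxo ahg qixf
Hunk 2: at line 5 remove [fadov,vdhhg,hyng] add [dvrh,qfj] -> 14 lines: vnjwk mdw dxg bftsd qjta peajs dvrh qfj oqj nlpl uaiqj qtwxo ahg qixf
Hunk 3: at line 9 remove [uaiqj,qtwxo] add [njsmo,xvlw] -> 14 lines: vnjwk mdw dxg bftsd qjta peajs dvrh qfj oqj nlpl njsmo xvlw ahg qixf
Hunk 4: at line 2 remove [dxg,bftsd] add [fexmg,yguer] -> 14 lines: vnjwk mdw fexmg yguer qjta peajs dvrh qfj oqj nlpl njsmo xvlw ahg qixf
Hunk 5: at line 6 remove [qfj,oqj,nlpl] add [anyg,zhq] -> 13 lines: vnjwk mdw fexmg yguer qjta peajs dvrh anyg zhq njsmo xvlw ahg qixf
Final line count: 13

Answer: 13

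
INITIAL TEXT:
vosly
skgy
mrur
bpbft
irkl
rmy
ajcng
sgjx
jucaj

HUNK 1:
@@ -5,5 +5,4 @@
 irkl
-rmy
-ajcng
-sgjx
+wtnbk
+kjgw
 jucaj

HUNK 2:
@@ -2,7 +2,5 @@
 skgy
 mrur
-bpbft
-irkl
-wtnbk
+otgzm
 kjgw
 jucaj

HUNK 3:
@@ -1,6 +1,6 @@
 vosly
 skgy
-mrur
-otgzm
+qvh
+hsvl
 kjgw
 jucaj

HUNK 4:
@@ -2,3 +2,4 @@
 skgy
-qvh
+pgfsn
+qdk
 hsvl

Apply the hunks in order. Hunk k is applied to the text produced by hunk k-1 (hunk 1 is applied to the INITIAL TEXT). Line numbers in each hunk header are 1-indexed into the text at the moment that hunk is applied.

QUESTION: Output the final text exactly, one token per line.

Answer: vosly
skgy
pgfsn
qdk
hsvl
kjgw
jucaj

Derivation:
Hunk 1: at line 5 remove [rmy,ajcng,sgjx] add [wtnbk,kjgw] -> 8 lines: vosly skgy mrur bpbft irkl wtnbk kjgw jucaj
Hunk 2: at line 2 remove [bpbft,irkl,wtnbk] add [otgzm] -> 6 lines: vosly skgy mrur otgzm kjgw jucaj
Hunk 3: at line 1 remove [mrur,otgzm] add [qvh,hsvl] -> 6 lines: vosly skgy qvh hsvl kjgw jucaj
Hunk 4: at line 2 remove [qvh] add [pgfsn,qdk] -> 7 lines: vosly skgy pgfsn qdk hsvl kjgw jucaj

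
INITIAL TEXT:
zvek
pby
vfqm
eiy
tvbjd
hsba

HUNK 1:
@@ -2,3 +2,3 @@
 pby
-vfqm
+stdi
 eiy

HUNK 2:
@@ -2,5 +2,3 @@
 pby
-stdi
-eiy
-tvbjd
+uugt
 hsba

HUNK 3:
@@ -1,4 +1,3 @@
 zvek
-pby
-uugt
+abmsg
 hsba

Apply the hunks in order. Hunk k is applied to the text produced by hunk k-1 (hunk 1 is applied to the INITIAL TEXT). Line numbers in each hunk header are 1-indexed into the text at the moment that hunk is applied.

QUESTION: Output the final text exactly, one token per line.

Answer: zvek
abmsg
hsba

Derivation:
Hunk 1: at line 2 remove [vfqm] add [stdi] -> 6 lines: zvek pby stdi eiy tvbjd hsba
Hunk 2: at line 2 remove [stdi,eiy,tvbjd] add [uugt] -> 4 lines: zvek pby uugt hsba
Hunk 3: at line 1 remove [pby,uugt] add [abmsg] -> 3 lines: zvek abmsg hsba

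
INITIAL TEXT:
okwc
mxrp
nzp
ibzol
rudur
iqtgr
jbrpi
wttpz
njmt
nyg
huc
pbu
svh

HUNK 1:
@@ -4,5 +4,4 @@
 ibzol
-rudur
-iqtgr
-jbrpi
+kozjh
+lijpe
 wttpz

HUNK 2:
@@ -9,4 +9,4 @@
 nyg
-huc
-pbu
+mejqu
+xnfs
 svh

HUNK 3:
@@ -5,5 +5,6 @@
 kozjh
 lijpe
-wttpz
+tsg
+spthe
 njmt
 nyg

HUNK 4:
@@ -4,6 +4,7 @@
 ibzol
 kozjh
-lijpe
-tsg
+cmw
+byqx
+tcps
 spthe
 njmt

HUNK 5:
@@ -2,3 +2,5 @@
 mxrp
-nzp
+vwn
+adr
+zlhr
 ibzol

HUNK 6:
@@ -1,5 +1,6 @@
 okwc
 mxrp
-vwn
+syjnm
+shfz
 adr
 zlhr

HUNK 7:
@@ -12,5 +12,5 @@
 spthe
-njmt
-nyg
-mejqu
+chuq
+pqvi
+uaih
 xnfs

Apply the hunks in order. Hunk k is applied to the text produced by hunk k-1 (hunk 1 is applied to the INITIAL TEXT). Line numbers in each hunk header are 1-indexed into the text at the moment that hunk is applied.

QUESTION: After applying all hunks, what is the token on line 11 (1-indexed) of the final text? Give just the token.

Hunk 1: at line 4 remove [rudur,iqtgr,jbrpi] add [kozjh,lijpe] -> 12 lines: okwc mxrp nzp ibzol kozjh lijpe wttpz njmt nyg huc pbu svh
Hunk 2: at line 9 remove [huc,pbu] add [mejqu,xnfs] -> 12 lines: okwc mxrp nzp ibzol kozjh lijpe wttpz njmt nyg mejqu xnfs svh
Hunk 3: at line 5 remove [wttpz] add [tsg,spthe] -> 13 lines: okwc mxrp nzp ibzol kozjh lijpe tsg spthe njmt nyg mejqu xnfs svh
Hunk 4: at line 4 remove [lijpe,tsg] add [cmw,byqx,tcps] -> 14 lines: okwc mxrp nzp ibzol kozjh cmw byqx tcps spthe njmt nyg mejqu xnfs svh
Hunk 5: at line 2 remove [nzp] add [vwn,adr,zlhr] -> 16 lines: okwc mxrp vwn adr zlhr ibzol kozjh cmw byqx tcps spthe njmt nyg mejqu xnfs svh
Hunk 6: at line 1 remove [vwn] add [syjnm,shfz] -> 17 lines: okwc mxrp syjnm shfz adr zlhr ibzol kozjh cmw byqx tcps spthe njmt nyg mejqu xnfs svh
Hunk 7: at line 12 remove [njmt,nyg,mejqu] add [chuq,pqvi,uaih] -> 17 lines: okwc mxrp syjnm shfz adr zlhr ibzol kozjh cmw byqx tcps spthe chuq pqvi uaih xnfs svh
Final line 11: tcps

Answer: tcps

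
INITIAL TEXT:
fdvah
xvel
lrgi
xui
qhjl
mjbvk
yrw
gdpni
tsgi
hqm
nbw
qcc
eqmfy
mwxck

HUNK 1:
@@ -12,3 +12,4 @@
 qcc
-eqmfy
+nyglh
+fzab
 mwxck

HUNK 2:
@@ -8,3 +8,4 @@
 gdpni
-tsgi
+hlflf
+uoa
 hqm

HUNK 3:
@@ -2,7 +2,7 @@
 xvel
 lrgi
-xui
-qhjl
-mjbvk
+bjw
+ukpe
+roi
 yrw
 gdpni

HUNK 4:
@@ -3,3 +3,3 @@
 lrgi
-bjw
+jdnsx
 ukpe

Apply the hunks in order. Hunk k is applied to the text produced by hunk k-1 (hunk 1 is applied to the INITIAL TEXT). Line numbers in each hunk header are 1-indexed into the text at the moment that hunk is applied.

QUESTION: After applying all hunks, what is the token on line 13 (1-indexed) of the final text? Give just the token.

Answer: qcc

Derivation:
Hunk 1: at line 12 remove [eqmfy] add [nyglh,fzab] -> 15 lines: fdvah xvel lrgi xui qhjl mjbvk yrw gdpni tsgi hqm nbw qcc nyglh fzab mwxck
Hunk 2: at line 8 remove [tsgi] add [hlflf,uoa] -> 16 lines: fdvah xvel lrgi xui qhjl mjbvk yrw gdpni hlflf uoa hqm nbw qcc nyglh fzab mwxck
Hunk 3: at line 2 remove [xui,qhjl,mjbvk] add [bjw,ukpe,roi] -> 16 lines: fdvah xvel lrgi bjw ukpe roi yrw gdpni hlflf uoa hqm nbw qcc nyglh fzab mwxck
Hunk 4: at line 3 remove [bjw] add [jdnsx] -> 16 lines: fdvah xvel lrgi jdnsx ukpe roi yrw gdpni hlflf uoa hqm nbw qcc nyglh fzab mwxck
Final line 13: qcc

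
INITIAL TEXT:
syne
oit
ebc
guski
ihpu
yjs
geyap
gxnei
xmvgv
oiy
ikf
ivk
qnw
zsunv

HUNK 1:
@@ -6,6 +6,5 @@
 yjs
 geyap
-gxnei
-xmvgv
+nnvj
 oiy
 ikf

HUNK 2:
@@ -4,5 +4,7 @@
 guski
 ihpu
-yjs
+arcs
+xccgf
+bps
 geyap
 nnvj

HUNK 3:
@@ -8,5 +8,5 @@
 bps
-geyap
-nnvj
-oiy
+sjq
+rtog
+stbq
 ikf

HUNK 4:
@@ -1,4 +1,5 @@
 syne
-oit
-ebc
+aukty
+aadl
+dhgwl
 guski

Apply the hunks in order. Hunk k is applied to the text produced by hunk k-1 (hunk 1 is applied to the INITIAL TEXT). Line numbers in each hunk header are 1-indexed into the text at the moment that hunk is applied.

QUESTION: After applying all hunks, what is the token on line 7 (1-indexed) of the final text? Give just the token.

Answer: arcs

Derivation:
Hunk 1: at line 6 remove [gxnei,xmvgv] add [nnvj] -> 13 lines: syne oit ebc guski ihpu yjs geyap nnvj oiy ikf ivk qnw zsunv
Hunk 2: at line 4 remove [yjs] add [arcs,xccgf,bps] -> 15 lines: syne oit ebc guski ihpu arcs xccgf bps geyap nnvj oiy ikf ivk qnw zsunv
Hunk 3: at line 8 remove [geyap,nnvj,oiy] add [sjq,rtog,stbq] -> 15 lines: syne oit ebc guski ihpu arcs xccgf bps sjq rtog stbq ikf ivk qnw zsunv
Hunk 4: at line 1 remove [oit,ebc] add [aukty,aadl,dhgwl] -> 16 lines: syne aukty aadl dhgwl guski ihpu arcs xccgf bps sjq rtog stbq ikf ivk qnw zsunv
Final line 7: arcs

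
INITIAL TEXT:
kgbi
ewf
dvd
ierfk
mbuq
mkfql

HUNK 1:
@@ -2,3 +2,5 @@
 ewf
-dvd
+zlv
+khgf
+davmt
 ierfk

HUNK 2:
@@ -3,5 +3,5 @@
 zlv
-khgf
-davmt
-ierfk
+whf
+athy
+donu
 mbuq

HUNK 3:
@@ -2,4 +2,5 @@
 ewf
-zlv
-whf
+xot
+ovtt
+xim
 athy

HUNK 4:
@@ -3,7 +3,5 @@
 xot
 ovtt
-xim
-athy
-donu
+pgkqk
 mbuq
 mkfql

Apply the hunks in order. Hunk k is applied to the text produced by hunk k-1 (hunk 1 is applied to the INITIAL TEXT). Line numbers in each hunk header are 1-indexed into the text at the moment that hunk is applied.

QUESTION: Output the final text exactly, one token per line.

Answer: kgbi
ewf
xot
ovtt
pgkqk
mbuq
mkfql

Derivation:
Hunk 1: at line 2 remove [dvd] add [zlv,khgf,davmt] -> 8 lines: kgbi ewf zlv khgf davmt ierfk mbuq mkfql
Hunk 2: at line 3 remove [khgf,davmt,ierfk] add [whf,athy,donu] -> 8 lines: kgbi ewf zlv whf athy donu mbuq mkfql
Hunk 3: at line 2 remove [zlv,whf] add [xot,ovtt,xim] -> 9 lines: kgbi ewf xot ovtt xim athy donu mbuq mkfql
Hunk 4: at line 3 remove [xim,athy,donu] add [pgkqk] -> 7 lines: kgbi ewf xot ovtt pgkqk mbuq mkfql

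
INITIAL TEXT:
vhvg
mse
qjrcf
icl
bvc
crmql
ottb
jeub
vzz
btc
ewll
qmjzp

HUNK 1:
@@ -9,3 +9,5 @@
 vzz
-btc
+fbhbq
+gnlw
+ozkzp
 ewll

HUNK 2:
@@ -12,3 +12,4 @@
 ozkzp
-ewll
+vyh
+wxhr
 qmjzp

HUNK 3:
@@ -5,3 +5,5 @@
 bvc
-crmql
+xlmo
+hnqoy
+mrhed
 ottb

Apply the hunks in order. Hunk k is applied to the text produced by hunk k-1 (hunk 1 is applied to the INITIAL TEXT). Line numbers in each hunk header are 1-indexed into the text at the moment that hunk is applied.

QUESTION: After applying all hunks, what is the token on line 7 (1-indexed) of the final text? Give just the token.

Hunk 1: at line 9 remove [btc] add [fbhbq,gnlw,ozkzp] -> 14 lines: vhvg mse qjrcf icl bvc crmql ottb jeub vzz fbhbq gnlw ozkzp ewll qmjzp
Hunk 2: at line 12 remove [ewll] add [vyh,wxhr] -> 15 lines: vhvg mse qjrcf icl bvc crmql ottb jeub vzz fbhbq gnlw ozkzp vyh wxhr qmjzp
Hunk 3: at line 5 remove [crmql] add [xlmo,hnqoy,mrhed] -> 17 lines: vhvg mse qjrcf icl bvc xlmo hnqoy mrhed ottb jeub vzz fbhbq gnlw ozkzp vyh wxhr qmjzp
Final line 7: hnqoy

Answer: hnqoy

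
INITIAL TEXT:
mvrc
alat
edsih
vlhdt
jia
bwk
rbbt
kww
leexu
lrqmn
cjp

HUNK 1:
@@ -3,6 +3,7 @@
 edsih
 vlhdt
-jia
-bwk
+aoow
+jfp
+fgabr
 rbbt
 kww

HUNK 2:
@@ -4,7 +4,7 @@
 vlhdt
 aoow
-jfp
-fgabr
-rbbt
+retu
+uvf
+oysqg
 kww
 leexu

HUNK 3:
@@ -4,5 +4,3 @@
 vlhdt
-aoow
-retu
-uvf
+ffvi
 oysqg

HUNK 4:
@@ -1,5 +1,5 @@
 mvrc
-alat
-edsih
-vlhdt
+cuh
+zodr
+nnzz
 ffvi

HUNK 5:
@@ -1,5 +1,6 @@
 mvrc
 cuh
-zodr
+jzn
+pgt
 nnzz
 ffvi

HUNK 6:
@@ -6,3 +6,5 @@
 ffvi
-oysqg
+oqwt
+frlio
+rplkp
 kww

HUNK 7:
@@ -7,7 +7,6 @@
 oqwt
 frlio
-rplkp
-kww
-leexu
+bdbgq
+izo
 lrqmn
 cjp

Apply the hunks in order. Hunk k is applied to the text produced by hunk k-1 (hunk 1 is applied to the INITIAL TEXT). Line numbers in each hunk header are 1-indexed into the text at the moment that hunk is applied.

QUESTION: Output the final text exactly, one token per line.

Answer: mvrc
cuh
jzn
pgt
nnzz
ffvi
oqwt
frlio
bdbgq
izo
lrqmn
cjp

Derivation:
Hunk 1: at line 3 remove [jia,bwk] add [aoow,jfp,fgabr] -> 12 lines: mvrc alat edsih vlhdt aoow jfp fgabr rbbt kww leexu lrqmn cjp
Hunk 2: at line 4 remove [jfp,fgabr,rbbt] add [retu,uvf,oysqg] -> 12 lines: mvrc alat edsih vlhdt aoow retu uvf oysqg kww leexu lrqmn cjp
Hunk 3: at line 4 remove [aoow,retu,uvf] add [ffvi] -> 10 lines: mvrc alat edsih vlhdt ffvi oysqg kww leexu lrqmn cjp
Hunk 4: at line 1 remove [alat,edsih,vlhdt] add [cuh,zodr,nnzz] -> 10 lines: mvrc cuh zodr nnzz ffvi oysqg kww leexu lrqmn cjp
Hunk 5: at line 1 remove [zodr] add [jzn,pgt] -> 11 lines: mvrc cuh jzn pgt nnzz ffvi oysqg kww leexu lrqmn cjp
Hunk 6: at line 6 remove [oysqg] add [oqwt,frlio,rplkp] -> 13 lines: mvrc cuh jzn pgt nnzz ffvi oqwt frlio rplkp kww leexu lrqmn cjp
Hunk 7: at line 7 remove [rplkp,kww,leexu] add [bdbgq,izo] -> 12 lines: mvrc cuh jzn pgt nnzz ffvi oqwt frlio bdbgq izo lrqmn cjp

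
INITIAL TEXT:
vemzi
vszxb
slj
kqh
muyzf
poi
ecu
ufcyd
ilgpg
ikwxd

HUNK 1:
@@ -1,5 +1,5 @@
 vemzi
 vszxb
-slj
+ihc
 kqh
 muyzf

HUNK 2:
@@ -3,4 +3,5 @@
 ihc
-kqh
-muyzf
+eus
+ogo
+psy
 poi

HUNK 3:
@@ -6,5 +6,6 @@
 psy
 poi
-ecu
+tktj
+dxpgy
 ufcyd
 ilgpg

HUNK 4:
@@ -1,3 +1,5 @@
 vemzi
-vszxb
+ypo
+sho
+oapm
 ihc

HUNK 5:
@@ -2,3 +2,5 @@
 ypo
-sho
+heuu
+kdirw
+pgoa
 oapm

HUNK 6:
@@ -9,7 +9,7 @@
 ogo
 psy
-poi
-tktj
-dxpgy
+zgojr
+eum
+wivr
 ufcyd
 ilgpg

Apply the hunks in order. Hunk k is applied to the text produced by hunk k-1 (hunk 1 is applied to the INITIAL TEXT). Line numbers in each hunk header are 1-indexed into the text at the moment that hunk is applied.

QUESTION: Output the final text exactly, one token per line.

Hunk 1: at line 1 remove [slj] add [ihc] -> 10 lines: vemzi vszxb ihc kqh muyzf poi ecu ufcyd ilgpg ikwxd
Hunk 2: at line 3 remove [kqh,muyzf] add [eus,ogo,psy] -> 11 lines: vemzi vszxb ihc eus ogo psy poi ecu ufcyd ilgpg ikwxd
Hunk 3: at line 6 remove [ecu] add [tktj,dxpgy] -> 12 lines: vemzi vszxb ihc eus ogo psy poi tktj dxpgy ufcyd ilgpg ikwxd
Hunk 4: at line 1 remove [vszxb] add [ypo,sho,oapm] -> 14 lines: vemzi ypo sho oapm ihc eus ogo psy poi tktj dxpgy ufcyd ilgpg ikwxd
Hunk 5: at line 2 remove [sho] add [heuu,kdirw,pgoa] -> 16 lines: vemzi ypo heuu kdirw pgoa oapm ihc eus ogo psy poi tktj dxpgy ufcyd ilgpg ikwxd
Hunk 6: at line 9 remove [poi,tktj,dxpgy] add [zgojr,eum,wivr] -> 16 lines: vemzi ypo heuu kdirw pgoa oapm ihc eus ogo psy zgojr eum wivr ufcyd ilgpg ikwxd

Answer: vemzi
ypo
heuu
kdirw
pgoa
oapm
ihc
eus
ogo
psy
zgojr
eum
wivr
ufcyd
ilgpg
ikwxd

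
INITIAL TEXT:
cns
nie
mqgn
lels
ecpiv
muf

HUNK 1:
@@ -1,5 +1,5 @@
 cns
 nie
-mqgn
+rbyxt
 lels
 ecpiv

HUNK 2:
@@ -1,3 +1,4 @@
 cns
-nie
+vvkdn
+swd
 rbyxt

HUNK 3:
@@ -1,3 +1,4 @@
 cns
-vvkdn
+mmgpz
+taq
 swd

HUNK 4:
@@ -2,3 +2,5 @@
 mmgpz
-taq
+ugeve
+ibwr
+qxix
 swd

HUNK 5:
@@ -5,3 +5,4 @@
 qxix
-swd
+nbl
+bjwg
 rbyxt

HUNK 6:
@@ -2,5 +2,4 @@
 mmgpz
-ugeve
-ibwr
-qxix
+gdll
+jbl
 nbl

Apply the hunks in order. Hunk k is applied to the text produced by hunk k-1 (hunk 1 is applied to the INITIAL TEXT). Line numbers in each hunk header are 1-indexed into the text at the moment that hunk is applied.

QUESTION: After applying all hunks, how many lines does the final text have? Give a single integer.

Hunk 1: at line 1 remove [mqgn] add [rbyxt] -> 6 lines: cns nie rbyxt lels ecpiv muf
Hunk 2: at line 1 remove [nie] add [vvkdn,swd] -> 7 lines: cns vvkdn swd rbyxt lels ecpiv muf
Hunk 3: at line 1 remove [vvkdn] add [mmgpz,taq] -> 8 lines: cns mmgpz taq swd rbyxt lels ecpiv muf
Hunk 4: at line 2 remove [taq] add [ugeve,ibwr,qxix] -> 10 lines: cns mmgpz ugeve ibwr qxix swd rbyxt lels ecpiv muf
Hunk 5: at line 5 remove [swd] add [nbl,bjwg] -> 11 lines: cns mmgpz ugeve ibwr qxix nbl bjwg rbyxt lels ecpiv muf
Hunk 6: at line 2 remove [ugeve,ibwr,qxix] add [gdll,jbl] -> 10 lines: cns mmgpz gdll jbl nbl bjwg rbyxt lels ecpiv muf
Final line count: 10

Answer: 10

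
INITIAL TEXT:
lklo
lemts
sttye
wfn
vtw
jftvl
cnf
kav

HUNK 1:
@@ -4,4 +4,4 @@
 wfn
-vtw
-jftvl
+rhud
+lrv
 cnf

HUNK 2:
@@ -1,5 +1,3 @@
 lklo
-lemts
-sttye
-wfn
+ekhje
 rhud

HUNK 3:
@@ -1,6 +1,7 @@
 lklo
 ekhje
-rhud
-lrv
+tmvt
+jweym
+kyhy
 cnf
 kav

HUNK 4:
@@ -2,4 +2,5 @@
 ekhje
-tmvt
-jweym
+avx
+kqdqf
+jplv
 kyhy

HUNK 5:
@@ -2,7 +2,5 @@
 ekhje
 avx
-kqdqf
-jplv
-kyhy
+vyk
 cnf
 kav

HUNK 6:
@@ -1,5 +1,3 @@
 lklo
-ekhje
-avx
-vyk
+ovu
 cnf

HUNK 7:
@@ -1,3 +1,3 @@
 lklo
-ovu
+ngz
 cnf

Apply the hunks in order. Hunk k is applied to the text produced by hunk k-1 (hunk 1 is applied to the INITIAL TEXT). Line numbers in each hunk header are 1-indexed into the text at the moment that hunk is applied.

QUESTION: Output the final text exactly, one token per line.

Answer: lklo
ngz
cnf
kav

Derivation:
Hunk 1: at line 4 remove [vtw,jftvl] add [rhud,lrv] -> 8 lines: lklo lemts sttye wfn rhud lrv cnf kav
Hunk 2: at line 1 remove [lemts,sttye,wfn] add [ekhje] -> 6 lines: lklo ekhje rhud lrv cnf kav
Hunk 3: at line 1 remove [rhud,lrv] add [tmvt,jweym,kyhy] -> 7 lines: lklo ekhje tmvt jweym kyhy cnf kav
Hunk 4: at line 2 remove [tmvt,jweym] add [avx,kqdqf,jplv] -> 8 lines: lklo ekhje avx kqdqf jplv kyhy cnf kav
Hunk 5: at line 2 remove [kqdqf,jplv,kyhy] add [vyk] -> 6 lines: lklo ekhje avx vyk cnf kav
Hunk 6: at line 1 remove [ekhje,avx,vyk] add [ovu] -> 4 lines: lklo ovu cnf kav
Hunk 7: at line 1 remove [ovu] add [ngz] -> 4 lines: lklo ngz cnf kav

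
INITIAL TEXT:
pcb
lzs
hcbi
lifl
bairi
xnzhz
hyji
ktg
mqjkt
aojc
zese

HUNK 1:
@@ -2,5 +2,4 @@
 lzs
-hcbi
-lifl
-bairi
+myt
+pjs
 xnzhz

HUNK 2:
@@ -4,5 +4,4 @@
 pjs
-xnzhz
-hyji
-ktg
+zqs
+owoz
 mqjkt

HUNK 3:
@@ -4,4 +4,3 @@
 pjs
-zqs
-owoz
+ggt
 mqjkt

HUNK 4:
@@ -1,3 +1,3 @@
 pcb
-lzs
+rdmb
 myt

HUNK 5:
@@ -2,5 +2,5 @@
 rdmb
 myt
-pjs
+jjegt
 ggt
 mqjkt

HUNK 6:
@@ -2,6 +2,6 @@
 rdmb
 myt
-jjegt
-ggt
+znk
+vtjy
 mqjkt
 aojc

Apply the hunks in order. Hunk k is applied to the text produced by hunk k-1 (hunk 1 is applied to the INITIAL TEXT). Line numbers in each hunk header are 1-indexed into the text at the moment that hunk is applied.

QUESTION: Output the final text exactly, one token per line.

Hunk 1: at line 2 remove [hcbi,lifl,bairi] add [myt,pjs] -> 10 lines: pcb lzs myt pjs xnzhz hyji ktg mqjkt aojc zese
Hunk 2: at line 4 remove [xnzhz,hyji,ktg] add [zqs,owoz] -> 9 lines: pcb lzs myt pjs zqs owoz mqjkt aojc zese
Hunk 3: at line 4 remove [zqs,owoz] add [ggt] -> 8 lines: pcb lzs myt pjs ggt mqjkt aojc zese
Hunk 4: at line 1 remove [lzs] add [rdmb] -> 8 lines: pcb rdmb myt pjs ggt mqjkt aojc zese
Hunk 5: at line 2 remove [pjs] add [jjegt] -> 8 lines: pcb rdmb myt jjegt ggt mqjkt aojc zese
Hunk 6: at line 2 remove [jjegt,ggt] add [znk,vtjy] -> 8 lines: pcb rdmb myt znk vtjy mqjkt aojc zese

Answer: pcb
rdmb
myt
znk
vtjy
mqjkt
aojc
zese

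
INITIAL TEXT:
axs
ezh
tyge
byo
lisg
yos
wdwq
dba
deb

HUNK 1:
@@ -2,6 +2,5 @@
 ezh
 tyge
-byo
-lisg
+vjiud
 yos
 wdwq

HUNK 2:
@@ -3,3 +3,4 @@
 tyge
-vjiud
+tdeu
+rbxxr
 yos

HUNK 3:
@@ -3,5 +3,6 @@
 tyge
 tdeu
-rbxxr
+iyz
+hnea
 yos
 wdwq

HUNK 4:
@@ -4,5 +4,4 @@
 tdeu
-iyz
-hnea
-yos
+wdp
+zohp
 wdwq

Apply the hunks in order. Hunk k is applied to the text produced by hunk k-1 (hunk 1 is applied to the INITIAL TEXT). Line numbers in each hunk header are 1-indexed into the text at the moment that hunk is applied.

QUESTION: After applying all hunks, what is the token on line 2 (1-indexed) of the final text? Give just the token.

Answer: ezh

Derivation:
Hunk 1: at line 2 remove [byo,lisg] add [vjiud] -> 8 lines: axs ezh tyge vjiud yos wdwq dba deb
Hunk 2: at line 3 remove [vjiud] add [tdeu,rbxxr] -> 9 lines: axs ezh tyge tdeu rbxxr yos wdwq dba deb
Hunk 3: at line 3 remove [rbxxr] add [iyz,hnea] -> 10 lines: axs ezh tyge tdeu iyz hnea yos wdwq dba deb
Hunk 4: at line 4 remove [iyz,hnea,yos] add [wdp,zohp] -> 9 lines: axs ezh tyge tdeu wdp zohp wdwq dba deb
Final line 2: ezh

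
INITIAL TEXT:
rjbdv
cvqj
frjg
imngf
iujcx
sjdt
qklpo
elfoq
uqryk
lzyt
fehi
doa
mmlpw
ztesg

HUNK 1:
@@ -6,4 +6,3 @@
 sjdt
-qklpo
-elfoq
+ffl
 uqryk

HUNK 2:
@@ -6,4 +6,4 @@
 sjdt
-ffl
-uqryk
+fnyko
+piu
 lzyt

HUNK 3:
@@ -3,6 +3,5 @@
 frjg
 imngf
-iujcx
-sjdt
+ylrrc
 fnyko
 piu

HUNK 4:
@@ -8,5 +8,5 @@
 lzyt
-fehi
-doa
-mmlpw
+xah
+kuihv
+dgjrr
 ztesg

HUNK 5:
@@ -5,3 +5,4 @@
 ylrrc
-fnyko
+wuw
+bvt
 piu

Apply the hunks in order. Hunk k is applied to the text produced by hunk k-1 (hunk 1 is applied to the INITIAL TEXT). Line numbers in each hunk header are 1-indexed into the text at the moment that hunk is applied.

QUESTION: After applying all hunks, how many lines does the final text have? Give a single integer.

Hunk 1: at line 6 remove [qklpo,elfoq] add [ffl] -> 13 lines: rjbdv cvqj frjg imngf iujcx sjdt ffl uqryk lzyt fehi doa mmlpw ztesg
Hunk 2: at line 6 remove [ffl,uqryk] add [fnyko,piu] -> 13 lines: rjbdv cvqj frjg imngf iujcx sjdt fnyko piu lzyt fehi doa mmlpw ztesg
Hunk 3: at line 3 remove [iujcx,sjdt] add [ylrrc] -> 12 lines: rjbdv cvqj frjg imngf ylrrc fnyko piu lzyt fehi doa mmlpw ztesg
Hunk 4: at line 8 remove [fehi,doa,mmlpw] add [xah,kuihv,dgjrr] -> 12 lines: rjbdv cvqj frjg imngf ylrrc fnyko piu lzyt xah kuihv dgjrr ztesg
Hunk 5: at line 5 remove [fnyko] add [wuw,bvt] -> 13 lines: rjbdv cvqj frjg imngf ylrrc wuw bvt piu lzyt xah kuihv dgjrr ztesg
Final line count: 13

Answer: 13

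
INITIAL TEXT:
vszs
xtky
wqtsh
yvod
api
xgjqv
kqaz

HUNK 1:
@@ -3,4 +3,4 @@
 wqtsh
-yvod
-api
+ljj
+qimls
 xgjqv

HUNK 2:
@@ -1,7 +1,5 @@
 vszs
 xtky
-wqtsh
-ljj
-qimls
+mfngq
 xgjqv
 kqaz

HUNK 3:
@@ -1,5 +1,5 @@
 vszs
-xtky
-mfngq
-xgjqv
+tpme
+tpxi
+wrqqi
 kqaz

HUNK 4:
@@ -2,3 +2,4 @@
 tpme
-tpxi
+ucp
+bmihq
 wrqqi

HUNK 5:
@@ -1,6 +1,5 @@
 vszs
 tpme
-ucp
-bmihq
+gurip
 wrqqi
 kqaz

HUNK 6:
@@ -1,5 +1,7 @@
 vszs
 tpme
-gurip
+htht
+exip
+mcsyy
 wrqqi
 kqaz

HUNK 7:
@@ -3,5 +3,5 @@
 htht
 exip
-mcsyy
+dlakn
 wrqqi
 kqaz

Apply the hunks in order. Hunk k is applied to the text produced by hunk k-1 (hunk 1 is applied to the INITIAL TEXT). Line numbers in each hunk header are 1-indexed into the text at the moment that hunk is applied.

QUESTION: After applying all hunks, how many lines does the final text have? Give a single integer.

Answer: 7

Derivation:
Hunk 1: at line 3 remove [yvod,api] add [ljj,qimls] -> 7 lines: vszs xtky wqtsh ljj qimls xgjqv kqaz
Hunk 2: at line 1 remove [wqtsh,ljj,qimls] add [mfngq] -> 5 lines: vszs xtky mfngq xgjqv kqaz
Hunk 3: at line 1 remove [xtky,mfngq,xgjqv] add [tpme,tpxi,wrqqi] -> 5 lines: vszs tpme tpxi wrqqi kqaz
Hunk 4: at line 2 remove [tpxi] add [ucp,bmihq] -> 6 lines: vszs tpme ucp bmihq wrqqi kqaz
Hunk 5: at line 1 remove [ucp,bmihq] add [gurip] -> 5 lines: vszs tpme gurip wrqqi kqaz
Hunk 6: at line 1 remove [gurip] add [htht,exip,mcsyy] -> 7 lines: vszs tpme htht exip mcsyy wrqqi kqaz
Hunk 7: at line 3 remove [mcsyy] add [dlakn] -> 7 lines: vszs tpme htht exip dlakn wrqqi kqaz
Final line count: 7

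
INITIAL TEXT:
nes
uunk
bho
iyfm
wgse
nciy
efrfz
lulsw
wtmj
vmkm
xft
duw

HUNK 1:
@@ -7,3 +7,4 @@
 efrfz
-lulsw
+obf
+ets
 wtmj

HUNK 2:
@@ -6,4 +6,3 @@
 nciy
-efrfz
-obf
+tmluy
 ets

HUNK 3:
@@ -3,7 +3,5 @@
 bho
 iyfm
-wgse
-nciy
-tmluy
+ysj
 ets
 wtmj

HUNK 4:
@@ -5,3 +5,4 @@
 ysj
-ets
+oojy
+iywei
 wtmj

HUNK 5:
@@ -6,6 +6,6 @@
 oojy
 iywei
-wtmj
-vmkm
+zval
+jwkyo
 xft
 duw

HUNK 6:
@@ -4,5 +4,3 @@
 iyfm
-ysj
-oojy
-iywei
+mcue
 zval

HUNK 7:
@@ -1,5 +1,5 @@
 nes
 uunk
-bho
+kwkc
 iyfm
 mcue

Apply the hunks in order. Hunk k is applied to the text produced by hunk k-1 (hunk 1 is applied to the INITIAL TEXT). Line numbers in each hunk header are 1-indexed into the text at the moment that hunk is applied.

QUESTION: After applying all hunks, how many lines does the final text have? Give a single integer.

Answer: 9

Derivation:
Hunk 1: at line 7 remove [lulsw] add [obf,ets] -> 13 lines: nes uunk bho iyfm wgse nciy efrfz obf ets wtmj vmkm xft duw
Hunk 2: at line 6 remove [efrfz,obf] add [tmluy] -> 12 lines: nes uunk bho iyfm wgse nciy tmluy ets wtmj vmkm xft duw
Hunk 3: at line 3 remove [wgse,nciy,tmluy] add [ysj] -> 10 lines: nes uunk bho iyfm ysj ets wtmj vmkm xft duw
Hunk 4: at line 5 remove [ets] add [oojy,iywei] -> 11 lines: nes uunk bho iyfm ysj oojy iywei wtmj vmkm xft duw
Hunk 5: at line 6 remove [wtmj,vmkm] add [zval,jwkyo] -> 11 lines: nes uunk bho iyfm ysj oojy iywei zval jwkyo xft duw
Hunk 6: at line 4 remove [ysj,oojy,iywei] add [mcue] -> 9 lines: nes uunk bho iyfm mcue zval jwkyo xft duw
Hunk 7: at line 1 remove [bho] add [kwkc] -> 9 lines: nes uunk kwkc iyfm mcue zval jwkyo xft duw
Final line count: 9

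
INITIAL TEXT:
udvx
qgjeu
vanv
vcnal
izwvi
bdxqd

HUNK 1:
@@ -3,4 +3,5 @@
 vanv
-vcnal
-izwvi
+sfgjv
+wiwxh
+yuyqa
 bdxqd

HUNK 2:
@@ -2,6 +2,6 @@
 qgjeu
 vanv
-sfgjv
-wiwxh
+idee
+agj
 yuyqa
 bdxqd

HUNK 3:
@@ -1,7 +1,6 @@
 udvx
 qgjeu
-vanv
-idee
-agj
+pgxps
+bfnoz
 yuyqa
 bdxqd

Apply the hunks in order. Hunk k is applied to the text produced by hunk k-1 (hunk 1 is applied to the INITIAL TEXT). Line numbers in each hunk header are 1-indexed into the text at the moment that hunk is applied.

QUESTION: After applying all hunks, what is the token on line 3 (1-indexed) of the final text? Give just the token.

Hunk 1: at line 3 remove [vcnal,izwvi] add [sfgjv,wiwxh,yuyqa] -> 7 lines: udvx qgjeu vanv sfgjv wiwxh yuyqa bdxqd
Hunk 2: at line 2 remove [sfgjv,wiwxh] add [idee,agj] -> 7 lines: udvx qgjeu vanv idee agj yuyqa bdxqd
Hunk 3: at line 1 remove [vanv,idee,agj] add [pgxps,bfnoz] -> 6 lines: udvx qgjeu pgxps bfnoz yuyqa bdxqd
Final line 3: pgxps

Answer: pgxps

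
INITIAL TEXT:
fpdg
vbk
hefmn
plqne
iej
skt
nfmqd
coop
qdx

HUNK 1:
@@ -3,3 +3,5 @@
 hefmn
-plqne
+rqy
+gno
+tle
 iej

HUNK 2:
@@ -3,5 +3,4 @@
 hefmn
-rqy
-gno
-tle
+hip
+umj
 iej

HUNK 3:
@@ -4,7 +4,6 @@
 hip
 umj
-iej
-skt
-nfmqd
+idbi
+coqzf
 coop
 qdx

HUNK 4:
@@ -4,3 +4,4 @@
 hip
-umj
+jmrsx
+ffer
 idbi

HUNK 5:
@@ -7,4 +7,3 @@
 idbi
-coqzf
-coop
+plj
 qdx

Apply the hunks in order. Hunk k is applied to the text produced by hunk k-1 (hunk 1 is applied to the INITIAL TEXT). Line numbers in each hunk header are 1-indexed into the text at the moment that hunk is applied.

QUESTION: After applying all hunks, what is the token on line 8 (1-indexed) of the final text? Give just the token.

Answer: plj

Derivation:
Hunk 1: at line 3 remove [plqne] add [rqy,gno,tle] -> 11 lines: fpdg vbk hefmn rqy gno tle iej skt nfmqd coop qdx
Hunk 2: at line 3 remove [rqy,gno,tle] add [hip,umj] -> 10 lines: fpdg vbk hefmn hip umj iej skt nfmqd coop qdx
Hunk 3: at line 4 remove [iej,skt,nfmqd] add [idbi,coqzf] -> 9 lines: fpdg vbk hefmn hip umj idbi coqzf coop qdx
Hunk 4: at line 4 remove [umj] add [jmrsx,ffer] -> 10 lines: fpdg vbk hefmn hip jmrsx ffer idbi coqzf coop qdx
Hunk 5: at line 7 remove [coqzf,coop] add [plj] -> 9 lines: fpdg vbk hefmn hip jmrsx ffer idbi plj qdx
Final line 8: plj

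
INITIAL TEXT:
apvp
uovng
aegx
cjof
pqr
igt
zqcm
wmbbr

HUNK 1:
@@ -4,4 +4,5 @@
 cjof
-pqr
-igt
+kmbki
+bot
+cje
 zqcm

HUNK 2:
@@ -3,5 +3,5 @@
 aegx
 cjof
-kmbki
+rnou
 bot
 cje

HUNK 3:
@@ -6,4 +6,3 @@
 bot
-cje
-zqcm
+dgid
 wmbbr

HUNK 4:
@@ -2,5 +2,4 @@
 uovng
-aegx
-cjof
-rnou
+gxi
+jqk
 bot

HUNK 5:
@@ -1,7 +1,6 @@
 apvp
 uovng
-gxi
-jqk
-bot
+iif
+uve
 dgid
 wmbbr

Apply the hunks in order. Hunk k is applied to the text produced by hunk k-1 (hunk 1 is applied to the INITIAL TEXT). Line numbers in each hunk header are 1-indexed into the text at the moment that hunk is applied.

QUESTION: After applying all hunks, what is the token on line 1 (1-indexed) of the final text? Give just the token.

Answer: apvp

Derivation:
Hunk 1: at line 4 remove [pqr,igt] add [kmbki,bot,cje] -> 9 lines: apvp uovng aegx cjof kmbki bot cje zqcm wmbbr
Hunk 2: at line 3 remove [kmbki] add [rnou] -> 9 lines: apvp uovng aegx cjof rnou bot cje zqcm wmbbr
Hunk 3: at line 6 remove [cje,zqcm] add [dgid] -> 8 lines: apvp uovng aegx cjof rnou bot dgid wmbbr
Hunk 4: at line 2 remove [aegx,cjof,rnou] add [gxi,jqk] -> 7 lines: apvp uovng gxi jqk bot dgid wmbbr
Hunk 5: at line 1 remove [gxi,jqk,bot] add [iif,uve] -> 6 lines: apvp uovng iif uve dgid wmbbr
Final line 1: apvp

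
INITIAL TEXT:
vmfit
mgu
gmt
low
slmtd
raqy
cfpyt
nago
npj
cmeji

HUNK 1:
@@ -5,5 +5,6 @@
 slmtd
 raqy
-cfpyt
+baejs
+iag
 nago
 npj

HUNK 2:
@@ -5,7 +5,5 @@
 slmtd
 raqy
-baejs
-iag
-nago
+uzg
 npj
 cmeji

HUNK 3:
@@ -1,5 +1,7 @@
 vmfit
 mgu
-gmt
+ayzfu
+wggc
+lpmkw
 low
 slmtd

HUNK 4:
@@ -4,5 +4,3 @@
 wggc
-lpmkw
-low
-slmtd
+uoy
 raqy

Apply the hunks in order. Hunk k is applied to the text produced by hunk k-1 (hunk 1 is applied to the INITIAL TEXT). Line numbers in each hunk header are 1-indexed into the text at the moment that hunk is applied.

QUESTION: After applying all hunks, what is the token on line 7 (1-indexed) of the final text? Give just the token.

Hunk 1: at line 5 remove [cfpyt] add [baejs,iag] -> 11 lines: vmfit mgu gmt low slmtd raqy baejs iag nago npj cmeji
Hunk 2: at line 5 remove [baejs,iag,nago] add [uzg] -> 9 lines: vmfit mgu gmt low slmtd raqy uzg npj cmeji
Hunk 3: at line 1 remove [gmt] add [ayzfu,wggc,lpmkw] -> 11 lines: vmfit mgu ayzfu wggc lpmkw low slmtd raqy uzg npj cmeji
Hunk 4: at line 4 remove [lpmkw,low,slmtd] add [uoy] -> 9 lines: vmfit mgu ayzfu wggc uoy raqy uzg npj cmeji
Final line 7: uzg

Answer: uzg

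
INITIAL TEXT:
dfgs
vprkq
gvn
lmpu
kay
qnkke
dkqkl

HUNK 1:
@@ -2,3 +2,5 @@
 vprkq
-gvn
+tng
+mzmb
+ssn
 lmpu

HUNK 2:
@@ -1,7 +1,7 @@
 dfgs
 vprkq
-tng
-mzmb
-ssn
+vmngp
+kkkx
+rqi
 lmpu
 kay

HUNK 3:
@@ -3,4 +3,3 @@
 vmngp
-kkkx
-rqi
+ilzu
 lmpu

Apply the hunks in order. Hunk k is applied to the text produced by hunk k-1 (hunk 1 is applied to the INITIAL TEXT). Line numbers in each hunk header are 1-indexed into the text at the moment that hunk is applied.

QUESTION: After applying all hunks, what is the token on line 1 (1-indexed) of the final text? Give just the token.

Hunk 1: at line 2 remove [gvn] add [tng,mzmb,ssn] -> 9 lines: dfgs vprkq tng mzmb ssn lmpu kay qnkke dkqkl
Hunk 2: at line 1 remove [tng,mzmb,ssn] add [vmngp,kkkx,rqi] -> 9 lines: dfgs vprkq vmngp kkkx rqi lmpu kay qnkke dkqkl
Hunk 3: at line 3 remove [kkkx,rqi] add [ilzu] -> 8 lines: dfgs vprkq vmngp ilzu lmpu kay qnkke dkqkl
Final line 1: dfgs

Answer: dfgs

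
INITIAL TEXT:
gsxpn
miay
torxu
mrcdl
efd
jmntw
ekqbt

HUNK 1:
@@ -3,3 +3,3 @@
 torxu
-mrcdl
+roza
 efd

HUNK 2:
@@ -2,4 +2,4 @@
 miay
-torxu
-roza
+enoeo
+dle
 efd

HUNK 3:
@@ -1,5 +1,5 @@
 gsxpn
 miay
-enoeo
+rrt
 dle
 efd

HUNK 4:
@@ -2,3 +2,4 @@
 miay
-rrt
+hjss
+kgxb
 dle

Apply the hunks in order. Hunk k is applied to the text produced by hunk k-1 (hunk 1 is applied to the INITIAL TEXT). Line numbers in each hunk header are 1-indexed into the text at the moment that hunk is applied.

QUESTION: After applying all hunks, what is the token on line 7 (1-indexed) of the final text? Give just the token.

Hunk 1: at line 3 remove [mrcdl] add [roza] -> 7 lines: gsxpn miay torxu roza efd jmntw ekqbt
Hunk 2: at line 2 remove [torxu,roza] add [enoeo,dle] -> 7 lines: gsxpn miay enoeo dle efd jmntw ekqbt
Hunk 3: at line 1 remove [enoeo] add [rrt] -> 7 lines: gsxpn miay rrt dle efd jmntw ekqbt
Hunk 4: at line 2 remove [rrt] add [hjss,kgxb] -> 8 lines: gsxpn miay hjss kgxb dle efd jmntw ekqbt
Final line 7: jmntw

Answer: jmntw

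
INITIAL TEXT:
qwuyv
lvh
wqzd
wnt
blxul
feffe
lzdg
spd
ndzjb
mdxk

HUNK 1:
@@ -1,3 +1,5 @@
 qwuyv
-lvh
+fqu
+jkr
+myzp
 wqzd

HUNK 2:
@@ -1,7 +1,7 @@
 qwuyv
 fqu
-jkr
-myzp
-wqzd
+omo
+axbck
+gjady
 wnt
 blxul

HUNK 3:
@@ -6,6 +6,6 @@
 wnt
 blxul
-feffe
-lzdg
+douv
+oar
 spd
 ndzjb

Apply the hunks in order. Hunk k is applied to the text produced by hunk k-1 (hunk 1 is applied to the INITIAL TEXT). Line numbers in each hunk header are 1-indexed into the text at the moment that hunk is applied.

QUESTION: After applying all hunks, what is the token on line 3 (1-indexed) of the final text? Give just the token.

Hunk 1: at line 1 remove [lvh] add [fqu,jkr,myzp] -> 12 lines: qwuyv fqu jkr myzp wqzd wnt blxul feffe lzdg spd ndzjb mdxk
Hunk 2: at line 1 remove [jkr,myzp,wqzd] add [omo,axbck,gjady] -> 12 lines: qwuyv fqu omo axbck gjady wnt blxul feffe lzdg spd ndzjb mdxk
Hunk 3: at line 6 remove [feffe,lzdg] add [douv,oar] -> 12 lines: qwuyv fqu omo axbck gjady wnt blxul douv oar spd ndzjb mdxk
Final line 3: omo

Answer: omo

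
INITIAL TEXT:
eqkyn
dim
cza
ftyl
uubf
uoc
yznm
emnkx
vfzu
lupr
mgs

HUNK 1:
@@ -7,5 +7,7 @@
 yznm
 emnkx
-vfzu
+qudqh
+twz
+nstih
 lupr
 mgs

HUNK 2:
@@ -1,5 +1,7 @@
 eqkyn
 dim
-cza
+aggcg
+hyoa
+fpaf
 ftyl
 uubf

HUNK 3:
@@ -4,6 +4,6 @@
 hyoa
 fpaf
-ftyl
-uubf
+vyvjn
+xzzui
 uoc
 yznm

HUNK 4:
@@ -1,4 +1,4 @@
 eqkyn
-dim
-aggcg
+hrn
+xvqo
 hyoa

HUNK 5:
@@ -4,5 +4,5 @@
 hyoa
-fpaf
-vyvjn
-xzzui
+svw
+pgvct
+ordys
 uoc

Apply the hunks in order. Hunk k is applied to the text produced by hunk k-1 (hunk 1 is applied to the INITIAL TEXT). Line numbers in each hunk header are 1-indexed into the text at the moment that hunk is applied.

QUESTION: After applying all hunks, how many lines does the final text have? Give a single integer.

Answer: 15

Derivation:
Hunk 1: at line 7 remove [vfzu] add [qudqh,twz,nstih] -> 13 lines: eqkyn dim cza ftyl uubf uoc yznm emnkx qudqh twz nstih lupr mgs
Hunk 2: at line 1 remove [cza] add [aggcg,hyoa,fpaf] -> 15 lines: eqkyn dim aggcg hyoa fpaf ftyl uubf uoc yznm emnkx qudqh twz nstih lupr mgs
Hunk 3: at line 4 remove [ftyl,uubf] add [vyvjn,xzzui] -> 15 lines: eqkyn dim aggcg hyoa fpaf vyvjn xzzui uoc yznm emnkx qudqh twz nstih lupr mgs
Hunk 4: at line 1 remove [dim,aggcg] add [hrn,xvqo] -> 15 lines: eqkyn hrn xvqo hyoa fpaf vyvjn xzzui uoc yznm emnkx qudqh twz nstih lupr mgs
Hunk 5: at line 4 remove [fpaf,vyvjn,xzzui] add [svw,pgvct,ordys] -> 15 lines: eqkyn hrn xvqo hyoa svw pgvct ordys uoc yznm emnkx qudqh twz nstih lupr mgs
Final line count: 15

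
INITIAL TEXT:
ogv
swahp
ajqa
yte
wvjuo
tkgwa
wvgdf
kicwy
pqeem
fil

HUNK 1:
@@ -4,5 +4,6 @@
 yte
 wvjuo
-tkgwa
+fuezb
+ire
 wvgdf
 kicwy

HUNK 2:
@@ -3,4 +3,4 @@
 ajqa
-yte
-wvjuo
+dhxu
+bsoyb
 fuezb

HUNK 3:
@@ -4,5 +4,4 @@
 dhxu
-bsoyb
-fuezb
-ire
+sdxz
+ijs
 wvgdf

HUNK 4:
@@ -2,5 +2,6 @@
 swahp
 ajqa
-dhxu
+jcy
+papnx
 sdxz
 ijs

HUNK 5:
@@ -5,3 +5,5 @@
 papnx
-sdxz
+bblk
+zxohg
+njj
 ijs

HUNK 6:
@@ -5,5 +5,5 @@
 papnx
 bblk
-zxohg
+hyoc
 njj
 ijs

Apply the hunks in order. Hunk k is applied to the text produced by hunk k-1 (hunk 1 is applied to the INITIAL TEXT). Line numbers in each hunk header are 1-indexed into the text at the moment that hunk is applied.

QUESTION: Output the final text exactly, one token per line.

Answer: ogv
swahp
ajqa
jcy
papnx
bblk
hyoc
njj
ijs
wvgdf
kicwy
pqeem
fil

Derivation:
Hunk 1: at line 4 remove [tkgwa] add [fuezb,ire] -> 11 lines: ogv swahp ajqa yte wvjuo fuezb ire wvgdf kicwy pqeem fil
Hunk 2: at line 3 remove [yte,wvjuo] add [dhxu,bsoyb] -> 11 lines: ogv swahp ajqa dhxu bsoyb fuezb ire wvgdf kicwy pqeem fil
Hunk 3: at line 4 remove [bsoyb,fuezb,ire] add [sdxz,ijs] -> 10 lines: ogv swahp ajqa dhxu sdxz ijs wvgdf kicwy pqeem fil
Hunk 4: at line 2 remove [dhxu] add [jcy,papnx] -> 11 lines: ogv swahp ajqa jcy papnx sdxz ijs wvgdf kicwy pqeem fil
Hunk 5: at line 5 remove [sdxz] add [bblk,zxohg,njj] -> 13 lines: ogv swahp ajqa jcy papnx bblk zxohg njj ijs wvgdf kicwy pqeem fil
Hunk 6: at line 5 remove [zxohg] add [hyoc] -> 13 lines: ogv swahp ajqa jcy papnx bblk hyoc njj ijs wvgdf kicwy pqeem fil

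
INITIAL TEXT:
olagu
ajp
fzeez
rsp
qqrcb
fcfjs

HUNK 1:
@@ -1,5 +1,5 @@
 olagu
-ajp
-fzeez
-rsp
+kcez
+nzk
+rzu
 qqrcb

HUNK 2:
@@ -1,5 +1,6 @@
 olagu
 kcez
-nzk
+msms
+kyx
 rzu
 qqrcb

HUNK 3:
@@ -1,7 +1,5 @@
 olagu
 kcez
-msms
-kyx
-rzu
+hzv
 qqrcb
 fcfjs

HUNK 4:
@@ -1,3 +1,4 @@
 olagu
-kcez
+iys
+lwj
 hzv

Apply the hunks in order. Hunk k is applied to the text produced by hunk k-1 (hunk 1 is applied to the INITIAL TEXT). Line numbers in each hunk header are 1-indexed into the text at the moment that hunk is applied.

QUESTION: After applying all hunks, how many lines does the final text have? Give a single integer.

Answer: 6

Derivation:
Hunk 1: at line 1 remove [ajp,fzeez,rsp] add [kcez,nzk,rzu] -> 6 lines: olagu kcez nzk rzu qqrcb fcfjs
Hunk 2: at line 1 remove [nzk] add [msms,kyx] -> 7 lines: olagu kcez msms kyx rzu qqrcb fcfjs
Hunk 3: at line 1 remove [msms,kyx,rzu] add [hzv] -> 5 lines: olagu kcez hzv qqrcb fcfjs
Hunk 4: at line 1 remove [kcez] add [iys,lwj] -> 6 lines: olagu iys lwj hzv qqrcb fcfjs
Final line count: 6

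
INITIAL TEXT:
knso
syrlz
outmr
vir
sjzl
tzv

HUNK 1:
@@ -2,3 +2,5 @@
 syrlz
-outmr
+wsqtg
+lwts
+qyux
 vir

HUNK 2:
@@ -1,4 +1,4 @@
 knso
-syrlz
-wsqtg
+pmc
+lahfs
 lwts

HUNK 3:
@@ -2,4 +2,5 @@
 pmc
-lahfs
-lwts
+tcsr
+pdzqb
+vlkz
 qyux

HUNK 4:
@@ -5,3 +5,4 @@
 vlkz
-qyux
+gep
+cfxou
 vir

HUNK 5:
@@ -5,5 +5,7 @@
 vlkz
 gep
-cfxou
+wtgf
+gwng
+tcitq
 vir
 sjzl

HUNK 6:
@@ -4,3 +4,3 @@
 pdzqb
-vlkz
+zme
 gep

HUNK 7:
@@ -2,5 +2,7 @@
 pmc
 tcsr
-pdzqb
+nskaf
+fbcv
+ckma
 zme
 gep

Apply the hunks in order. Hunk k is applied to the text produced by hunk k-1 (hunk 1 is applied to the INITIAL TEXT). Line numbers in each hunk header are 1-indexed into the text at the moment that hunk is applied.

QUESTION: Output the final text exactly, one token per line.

Hunk 1: at line 2 remove [outmr] add [wsqtg,lwts,qyux] -> 8 lines: knso syrlz wsqtg lwts qyux vir sjzl tzv
Hunk 2: at line 1 remove [syrlz,wsqtg] add [pmc,lahfs] -> 8 lines: knso pmc lahfs lwts qyux vir sjzl tzv
Hunk 3: at line 2 remove [lahfs,lwts] add [tcsr,pdzqb,vlkz] -> 9 lines: knso pmc tcsr pdzqb vlkz qyux vir sjzl tzv
Hunk 4: at line 5 remove [qyux] add [gep,cfxou] -> 10 lines: knso pmc tcsr pdzqb vlkz gep cfxou vir sjzl tzv
Hunk 5: at line 5 remove [cfxou] add [wtgf,gwng,tcitq] -> 12 lines: knso pmc tcsr pdzqb vlkz gep wtgf gwng tcitq vir sjzl tzv
Hunk 6: at line 4 remove [vlkz] add [zme] -> 12 lines: knso pmc tcsr pdzqb zme gep wtgf gwng tcitq vir sjzl tzv
Hunk 7: at line 2 remove [pdzqb] add [nskaf,fbcv,ckma] -> 14 lines: knso pmc tcsr nskaf fbcv ckma zme gep wtgf gwng tcitq vir sjzl tzv

Answer: knso
pmc
tcsr
nskaf
fbcv
ckma
zme
gep
wtgf
gwng
tcitq
vir
sjzl
tzv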